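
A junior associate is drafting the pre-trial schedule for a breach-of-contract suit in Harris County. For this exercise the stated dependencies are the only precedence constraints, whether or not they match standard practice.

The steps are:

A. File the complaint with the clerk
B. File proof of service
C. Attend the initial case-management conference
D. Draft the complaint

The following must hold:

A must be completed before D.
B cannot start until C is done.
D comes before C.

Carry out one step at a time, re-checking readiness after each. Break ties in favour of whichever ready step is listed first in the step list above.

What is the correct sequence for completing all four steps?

A is the only step with nothing outstanding, so it goes first.
That leaves D as the only ready step → D.
C needed D, now all done → C.
B needed C, now all done → B.

A, D, C, B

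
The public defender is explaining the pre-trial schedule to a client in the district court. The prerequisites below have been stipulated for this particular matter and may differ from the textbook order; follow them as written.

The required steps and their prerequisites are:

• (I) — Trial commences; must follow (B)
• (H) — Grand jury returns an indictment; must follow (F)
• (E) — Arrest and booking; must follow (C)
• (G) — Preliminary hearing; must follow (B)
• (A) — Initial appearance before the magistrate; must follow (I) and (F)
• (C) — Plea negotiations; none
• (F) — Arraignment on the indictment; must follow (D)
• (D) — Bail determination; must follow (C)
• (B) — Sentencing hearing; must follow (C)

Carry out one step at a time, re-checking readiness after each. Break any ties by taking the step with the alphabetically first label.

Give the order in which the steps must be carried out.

(C), (B), (D), (E), (F), (G), (H), (I), (A)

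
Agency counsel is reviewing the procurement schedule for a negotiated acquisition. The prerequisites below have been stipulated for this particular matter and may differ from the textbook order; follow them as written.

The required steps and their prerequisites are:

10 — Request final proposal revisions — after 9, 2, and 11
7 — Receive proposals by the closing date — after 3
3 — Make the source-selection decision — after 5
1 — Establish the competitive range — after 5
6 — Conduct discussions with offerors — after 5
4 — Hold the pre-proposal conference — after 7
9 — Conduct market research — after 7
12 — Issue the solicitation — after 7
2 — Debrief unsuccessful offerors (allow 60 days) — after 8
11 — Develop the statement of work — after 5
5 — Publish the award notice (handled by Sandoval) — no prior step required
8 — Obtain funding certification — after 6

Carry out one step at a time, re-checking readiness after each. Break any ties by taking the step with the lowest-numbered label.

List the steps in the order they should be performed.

5 is the only step with nothing outstanding, so it goes first.
1, 3, 6 and 11 are all available; 1 has the earlier label → 1.
Now 3, 6 and 11 have their prerequisites met. 3 has the earlier label, so 3 next.
7 now also ready, so the ready set is {6, 7, 11}; 6 has the earlier label → 6.
8 now also ready, so the ready set is {7, 8, 11}; 7 has the earlier label → 7.
Ready: 4, 8, 9, 11 and 12. 4 has the earlier label → 4.
8, 9, 11 and 12 are all available; 8 has the earlier label → 8.
Ready: 2, 9, 11 and 12. 2 has the earlier label → 2.
Now 9, 11 and 12 have their prerequisites met. 9 has the earlier label, so 9 next.
11 and 12 are both available; 11 has the earlier label → 11.
10 now also ready, so the ready set is {10, 12}; 10 has the earlier label → 10.
Next only 12 has its prerequisites met → 12.

5, 1, 3, 6, 7, 4, 8, 2, 9, 11, 10, 12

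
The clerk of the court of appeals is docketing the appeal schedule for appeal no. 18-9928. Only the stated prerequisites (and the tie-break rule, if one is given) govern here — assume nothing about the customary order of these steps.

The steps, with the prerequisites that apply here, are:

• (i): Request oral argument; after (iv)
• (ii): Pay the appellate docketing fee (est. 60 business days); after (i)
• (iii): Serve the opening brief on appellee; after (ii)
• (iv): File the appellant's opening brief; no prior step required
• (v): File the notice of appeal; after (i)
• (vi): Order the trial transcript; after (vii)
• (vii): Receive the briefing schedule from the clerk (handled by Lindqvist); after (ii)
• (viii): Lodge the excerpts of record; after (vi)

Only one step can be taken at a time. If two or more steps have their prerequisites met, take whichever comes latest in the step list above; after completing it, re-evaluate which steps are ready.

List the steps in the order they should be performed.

(iv) (i) (v) (ii) (vii) (vi) (viii) (iii)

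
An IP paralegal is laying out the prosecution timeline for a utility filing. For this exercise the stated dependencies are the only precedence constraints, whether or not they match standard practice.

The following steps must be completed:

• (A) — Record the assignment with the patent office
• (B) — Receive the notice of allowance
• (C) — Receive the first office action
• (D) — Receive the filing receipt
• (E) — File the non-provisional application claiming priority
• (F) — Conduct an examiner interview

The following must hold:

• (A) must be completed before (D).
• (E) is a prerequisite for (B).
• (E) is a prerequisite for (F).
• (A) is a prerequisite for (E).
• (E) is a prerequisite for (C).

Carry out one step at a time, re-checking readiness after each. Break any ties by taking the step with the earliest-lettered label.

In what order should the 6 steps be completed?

(A) (D) (E) (B) (C) (F)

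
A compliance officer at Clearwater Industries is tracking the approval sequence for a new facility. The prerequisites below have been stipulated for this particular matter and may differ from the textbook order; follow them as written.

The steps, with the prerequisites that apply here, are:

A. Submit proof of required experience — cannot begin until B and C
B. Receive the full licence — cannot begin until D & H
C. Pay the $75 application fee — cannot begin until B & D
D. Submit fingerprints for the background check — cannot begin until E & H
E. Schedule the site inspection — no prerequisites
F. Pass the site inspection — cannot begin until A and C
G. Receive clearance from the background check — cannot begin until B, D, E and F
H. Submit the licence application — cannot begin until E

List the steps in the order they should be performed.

E is the only step with nothing outstanding, so it goes first.
Next only H has its prerequisites met → H.
D needed E and H, now all done → D.
B needed D and H, now all done → B.
C needed B and D, now all done → C.
A needed B and C, now all done → A.
F is the only step now ready → F.
G needed B, D, E and F, now all done → G.

E → H → D → B → C → A → F → G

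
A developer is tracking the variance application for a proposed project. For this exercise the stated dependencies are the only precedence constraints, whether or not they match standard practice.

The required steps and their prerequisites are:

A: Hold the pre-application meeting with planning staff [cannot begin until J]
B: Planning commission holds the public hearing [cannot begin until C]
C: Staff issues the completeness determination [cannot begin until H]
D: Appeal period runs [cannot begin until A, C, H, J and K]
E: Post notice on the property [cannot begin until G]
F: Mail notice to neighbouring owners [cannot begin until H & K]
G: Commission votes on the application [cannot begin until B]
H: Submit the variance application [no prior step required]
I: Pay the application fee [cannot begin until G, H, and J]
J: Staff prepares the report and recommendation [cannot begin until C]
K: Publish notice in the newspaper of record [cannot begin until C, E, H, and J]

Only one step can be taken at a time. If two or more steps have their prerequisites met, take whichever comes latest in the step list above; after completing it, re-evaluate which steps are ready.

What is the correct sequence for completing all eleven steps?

H is the only step with nothing outstanding, so it goes first.
Next only C has its prerequisites met → C.
Ready: J and B. J is listed later → J.
A now also ready, so the ready set is {B, A}; B is listed later → B.
G now also ready, so the ready set is {G, A}; G is listed later → G.
I and E now also ready, so the ready set is {I, E, A}; I is listed later → I.
E and A are both available; E is listed later → E.
K now also ready, so the ready set is {K, A}; K is listed later → K.
F and A are both available; F is listed later → F.
Next only A has its prerequisites met → A.
D needed K, J, H, C and A, now all done → D.

H, C, J, B, G, I, E, K, F, A, D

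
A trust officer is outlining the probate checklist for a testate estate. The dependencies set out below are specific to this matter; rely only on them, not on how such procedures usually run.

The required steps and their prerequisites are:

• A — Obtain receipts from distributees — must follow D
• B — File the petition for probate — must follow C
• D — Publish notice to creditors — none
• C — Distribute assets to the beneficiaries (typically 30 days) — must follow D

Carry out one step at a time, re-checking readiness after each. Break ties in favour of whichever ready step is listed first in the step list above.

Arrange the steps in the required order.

D is the only step with nothing outstanding, so it goes first.
A and C are both available; A is listed earlier → A.
C needed D, now all done → C.
B needed C, now all done → B.

D, A, C, B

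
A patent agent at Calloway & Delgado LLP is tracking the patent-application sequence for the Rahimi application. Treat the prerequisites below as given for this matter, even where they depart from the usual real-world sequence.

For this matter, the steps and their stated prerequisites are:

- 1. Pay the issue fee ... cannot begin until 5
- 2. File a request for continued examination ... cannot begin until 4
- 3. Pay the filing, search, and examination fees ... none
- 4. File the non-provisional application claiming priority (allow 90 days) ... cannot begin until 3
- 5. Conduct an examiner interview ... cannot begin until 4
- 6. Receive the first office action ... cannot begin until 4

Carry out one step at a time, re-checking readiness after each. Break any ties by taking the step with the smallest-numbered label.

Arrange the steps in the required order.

3 is the only step with nothing outstanding, so it goes first.
Next only 4 has its prerequisites met → 4.
Ready: 2, 5 and 6. 2 has the earlier label → 2.
Ready: 5 and 6. 5 has the earlier label → 5.
Ready: 1 and 6. 1 has the earlier label → 1.
That leaves 6 as the only ready step → 6.

3 → 4 → 2 → 5 → 1 → 6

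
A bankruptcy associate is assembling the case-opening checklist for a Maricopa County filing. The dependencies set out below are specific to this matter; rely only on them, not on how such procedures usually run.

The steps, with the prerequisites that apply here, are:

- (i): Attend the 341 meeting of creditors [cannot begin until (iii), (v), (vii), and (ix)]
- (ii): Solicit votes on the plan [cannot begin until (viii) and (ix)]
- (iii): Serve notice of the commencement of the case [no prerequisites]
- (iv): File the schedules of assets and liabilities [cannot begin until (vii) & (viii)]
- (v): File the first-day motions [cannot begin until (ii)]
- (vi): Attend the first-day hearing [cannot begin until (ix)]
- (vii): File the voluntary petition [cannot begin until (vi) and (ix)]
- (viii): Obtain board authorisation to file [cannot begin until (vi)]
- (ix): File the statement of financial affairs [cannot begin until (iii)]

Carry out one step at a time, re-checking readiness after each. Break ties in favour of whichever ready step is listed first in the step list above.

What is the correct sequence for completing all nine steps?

(iii), (ix), (vi), (vii), (viii), (ii), (iv), (v), (i)

Only (iii) has no prerequisites, so it is first.
(ix) is the only step now ready → (ix).
(vi) needed (ix), now all done → (vi).
(vii) and (viii) are both available; (vii) is listed earlier → (vii).
Next only (viii) has its prerequisites met → (viii).
Ready: (ii) and (iv). (ii) is listed earlier → (ii).
(iv) and (v) are both available; (iv) is listed earlier → (iv).
That leaves (v) as the only ready step → (v).
(i) needed (iii), (v), (vii) and (ix), now all done → (i).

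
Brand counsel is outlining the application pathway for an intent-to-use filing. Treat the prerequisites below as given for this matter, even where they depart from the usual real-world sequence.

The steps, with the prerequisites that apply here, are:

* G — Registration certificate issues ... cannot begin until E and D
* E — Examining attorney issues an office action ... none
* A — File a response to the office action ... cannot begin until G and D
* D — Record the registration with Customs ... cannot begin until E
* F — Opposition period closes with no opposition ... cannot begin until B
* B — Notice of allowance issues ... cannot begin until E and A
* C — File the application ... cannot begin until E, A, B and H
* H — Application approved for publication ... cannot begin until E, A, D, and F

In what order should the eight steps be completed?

E has no prerequisites → E first.
D needed E, now all done → D.
G needed E and D, now all done → G.
Next only A has its prerequisites met → A.
B needed E and A, now all done → B.
F needed B, now all done → F.
That leaves H as the only ready step → H.
C needed E, A, B and H, now all done → C.

E, D, G, A, B, F, H, C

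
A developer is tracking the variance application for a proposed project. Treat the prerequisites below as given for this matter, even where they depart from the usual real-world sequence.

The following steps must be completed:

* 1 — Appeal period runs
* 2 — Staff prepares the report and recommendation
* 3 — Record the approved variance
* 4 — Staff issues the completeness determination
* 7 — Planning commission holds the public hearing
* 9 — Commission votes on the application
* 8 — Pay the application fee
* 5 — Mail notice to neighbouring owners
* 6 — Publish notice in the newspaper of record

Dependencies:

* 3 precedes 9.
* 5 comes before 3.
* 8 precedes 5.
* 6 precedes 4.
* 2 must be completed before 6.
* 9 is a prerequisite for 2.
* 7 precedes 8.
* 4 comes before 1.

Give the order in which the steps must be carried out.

Only 7 has no prerequisites, so it is first.
8 needed 7, now all done → 8.
5 needed 8, now all done → 5.
3 needed 5, now all done → 3.
9 needed 3, now all done → 9.
2 needed 9, now all done → 2.
That leaves 6 as the only ready step → 6.
4 is the only step now ready → 4.
1 needed 4, now all done → 1.

7 8 5 3 9 2 6 4 1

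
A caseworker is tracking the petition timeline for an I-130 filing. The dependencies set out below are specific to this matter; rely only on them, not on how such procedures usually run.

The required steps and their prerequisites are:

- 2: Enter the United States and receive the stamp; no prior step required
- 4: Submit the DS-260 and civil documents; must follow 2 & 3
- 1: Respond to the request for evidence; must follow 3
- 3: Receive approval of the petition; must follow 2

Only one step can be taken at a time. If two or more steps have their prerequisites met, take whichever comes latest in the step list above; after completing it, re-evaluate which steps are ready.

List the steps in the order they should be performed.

2 has no prerequisites → 2 first.
3 needed 2, now all done → 3.
1 and 4 are both available; 1 is listed later → 1.
4 needed 3 and 2, now all done → 4.

2, 3, 1, 4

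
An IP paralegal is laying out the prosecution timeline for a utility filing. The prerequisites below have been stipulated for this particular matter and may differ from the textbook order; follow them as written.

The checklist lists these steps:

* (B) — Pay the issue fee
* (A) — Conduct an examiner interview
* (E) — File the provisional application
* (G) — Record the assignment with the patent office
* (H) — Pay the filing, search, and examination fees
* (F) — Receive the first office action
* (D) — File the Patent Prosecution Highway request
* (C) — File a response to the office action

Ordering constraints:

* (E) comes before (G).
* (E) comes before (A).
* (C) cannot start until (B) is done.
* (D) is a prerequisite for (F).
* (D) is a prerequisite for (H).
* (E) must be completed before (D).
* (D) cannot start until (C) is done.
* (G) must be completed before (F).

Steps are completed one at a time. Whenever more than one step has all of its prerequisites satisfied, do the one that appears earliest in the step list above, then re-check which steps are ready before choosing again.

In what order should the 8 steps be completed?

(B), (E), (A), (G), (C), (D), (H), (F)

Nothing is required for (B) and (E). (B) is listed earlier → (B) first.
(C) now also ready, so the ready set is {(E), (C)}; (E) is listed earlier → (E).
(A), (G) and (C) are all available; (A) is listed earlier → (A).
Now (G) and (C) have their prerequisites met. (G) is listed earlier, so (G) next.
(C) is the only step now ready → (C).
Next only (D) has its prerequisites met → (D).
(H) and (F) are both available; (H) is listed earlier → (H).
(F) is the only step now ready → (F).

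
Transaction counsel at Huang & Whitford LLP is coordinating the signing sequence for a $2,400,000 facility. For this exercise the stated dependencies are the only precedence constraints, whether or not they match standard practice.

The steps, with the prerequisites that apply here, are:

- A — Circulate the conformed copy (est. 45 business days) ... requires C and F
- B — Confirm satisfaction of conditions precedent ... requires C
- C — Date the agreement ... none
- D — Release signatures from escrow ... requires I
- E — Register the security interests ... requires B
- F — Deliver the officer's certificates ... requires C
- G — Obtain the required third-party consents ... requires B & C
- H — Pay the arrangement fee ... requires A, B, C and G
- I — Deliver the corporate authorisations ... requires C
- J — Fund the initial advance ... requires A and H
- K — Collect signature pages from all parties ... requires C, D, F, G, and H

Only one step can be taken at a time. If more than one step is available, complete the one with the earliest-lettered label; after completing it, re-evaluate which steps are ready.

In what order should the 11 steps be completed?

C, B, E, F, A, G, H, I, D, J, K

C has no prerequisites → C first.
Now B, F and I have their prerequisites met. B has the earlier label, so B next.
Ready: E, F, G and I. E has the earlier label → E.
Ready: F, G and I. F has the earlier label → F.
Ready: A, G and I. A has the earlier label → A.
Ready: G and I. G has the earlier label → G.
Now H and I have their prerequisites met. H has the earlier label, so H next.
Now I and J have their prerequisites met. I has the earlier label, so I next.
Ready: D and J. D has the earlier label → D.
K now also ready, so the ready set is {J, K}; J has the earlier label → J.
K needed C, D, F, G and H, now all done → K.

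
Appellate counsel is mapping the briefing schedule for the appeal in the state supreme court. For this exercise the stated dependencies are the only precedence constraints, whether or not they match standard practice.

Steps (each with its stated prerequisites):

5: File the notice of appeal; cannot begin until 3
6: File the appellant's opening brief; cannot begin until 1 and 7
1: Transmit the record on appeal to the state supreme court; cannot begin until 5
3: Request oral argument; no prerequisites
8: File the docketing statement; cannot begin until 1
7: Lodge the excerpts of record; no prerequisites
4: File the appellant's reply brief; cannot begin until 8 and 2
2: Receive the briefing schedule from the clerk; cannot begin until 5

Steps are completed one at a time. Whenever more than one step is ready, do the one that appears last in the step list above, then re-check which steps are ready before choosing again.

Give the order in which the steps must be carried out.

7 and 3 have no prerequisites; 7 is listed later, so 7 is first.
Next only 3 has its prerequisites met → 3.
5 needed 3, now all done → 5.
Ready: 2 and 1. 2 is listed later → 2.
Next only 1 has its prerequisites met → 1.
8 and 6 are both available; 8 is listed later → 8.
Now 4 and 6 have their prerequisites met. 4 is listed later, so 4 next.
6 is the only step now ready → 6.

7, 3, 5, 2, 1, 8, 4, 6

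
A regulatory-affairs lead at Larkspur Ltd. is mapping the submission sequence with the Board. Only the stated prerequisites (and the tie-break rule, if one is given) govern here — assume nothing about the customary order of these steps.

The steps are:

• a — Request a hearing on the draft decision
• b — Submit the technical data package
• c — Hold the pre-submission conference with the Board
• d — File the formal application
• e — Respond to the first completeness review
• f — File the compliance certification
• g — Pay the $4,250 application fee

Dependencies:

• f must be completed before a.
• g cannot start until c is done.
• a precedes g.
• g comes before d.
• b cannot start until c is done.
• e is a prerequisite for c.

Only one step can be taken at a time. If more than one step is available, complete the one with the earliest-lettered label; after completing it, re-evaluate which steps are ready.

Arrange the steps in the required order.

e, c, b, f, a, g, d

e and f have no prerequisites; e has the earlier label, so e is first.
Ready: c and f. c has the earlier label → c.
Ready: b and f. b has the earlier label → b.
That leaves f as the only ready step → f.
a needed f, now all done → a.
That leaves g as the only ready step → g.
d needed g, now all done → d.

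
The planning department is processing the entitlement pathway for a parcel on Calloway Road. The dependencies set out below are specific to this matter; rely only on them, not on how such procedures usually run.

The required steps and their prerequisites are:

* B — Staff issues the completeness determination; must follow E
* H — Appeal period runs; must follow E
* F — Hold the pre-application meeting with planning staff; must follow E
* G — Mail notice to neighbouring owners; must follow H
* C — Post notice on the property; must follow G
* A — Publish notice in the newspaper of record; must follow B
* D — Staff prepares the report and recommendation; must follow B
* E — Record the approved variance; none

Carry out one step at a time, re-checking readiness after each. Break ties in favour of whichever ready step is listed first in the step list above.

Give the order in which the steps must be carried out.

E is the only step with nothing outstanding, so it goes first.
Now B, H and F have their prerequisites met. B is listed earlier, so B next.
A and D now also ready, so the ready set is {H, F, A, D}; H is listed earlier → H.
G now also ready, so the ready set is {F, G, A, D}; F is listed earlier → F.
Ready: G, A and D. G is listed earlier → G.
C, A and D are all available; C is listed earlier → C.
Now A and D have their prerequisites met. A is listed earlier, so A next.
D needed B, now all done → D.

E B H F G C A D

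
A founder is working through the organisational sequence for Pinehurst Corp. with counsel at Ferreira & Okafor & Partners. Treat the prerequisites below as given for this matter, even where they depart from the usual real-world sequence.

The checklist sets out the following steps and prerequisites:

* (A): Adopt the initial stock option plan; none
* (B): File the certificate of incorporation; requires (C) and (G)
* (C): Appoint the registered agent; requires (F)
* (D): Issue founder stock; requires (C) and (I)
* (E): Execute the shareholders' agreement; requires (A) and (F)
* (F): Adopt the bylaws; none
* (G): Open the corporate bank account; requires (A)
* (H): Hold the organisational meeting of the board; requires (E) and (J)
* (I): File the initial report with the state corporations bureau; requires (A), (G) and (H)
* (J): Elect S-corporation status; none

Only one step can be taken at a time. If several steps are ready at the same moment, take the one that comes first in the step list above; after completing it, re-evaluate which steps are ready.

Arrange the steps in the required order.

(A), (F), (C), (E), (G), (B), (J), (H), (I), (D)

(A), (F) and (J) have no prerequisites; (A) is listed earlier, so (A) is first.
(F), (G) and (J) are all available; (F) is listed earlier → (F).
Now (C), (E), (G) and (J) have their prerequisites met. (C) is listed earlier, so (C) next.
Ready: (E), (G) and (J). (E) is listed earlier → (E).
Now (G) and (J) have their prerequisites met. (G) is listed earlier, so (G) next.
(B) now also ready, so the ready set is {(B), (J)}; (B) is listed earlier → (B).
That leaves (J) as the only ready step → (J).
(H) needed (E) and (J), now all done → (H).
Next only (I) has its prerequisites met → (I).
(D) is the only step now ready → (D).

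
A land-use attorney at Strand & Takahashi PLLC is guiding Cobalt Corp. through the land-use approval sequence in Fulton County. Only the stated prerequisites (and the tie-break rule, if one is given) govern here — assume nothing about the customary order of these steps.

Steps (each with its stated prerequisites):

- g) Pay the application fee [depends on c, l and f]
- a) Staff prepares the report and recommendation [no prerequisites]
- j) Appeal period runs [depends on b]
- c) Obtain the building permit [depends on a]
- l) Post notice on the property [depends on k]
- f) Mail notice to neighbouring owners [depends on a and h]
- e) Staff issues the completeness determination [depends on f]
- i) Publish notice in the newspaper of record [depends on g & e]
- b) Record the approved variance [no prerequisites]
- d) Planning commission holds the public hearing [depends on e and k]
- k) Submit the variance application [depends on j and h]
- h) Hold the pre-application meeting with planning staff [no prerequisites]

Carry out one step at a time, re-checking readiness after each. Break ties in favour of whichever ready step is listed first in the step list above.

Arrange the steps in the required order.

Nothing is required for a, b and h. a is listed earlier → a first.
Ready: c, b and h. c is listed earlier → c.
Now b and h have their prerequisites met. b is listed earlier, so b next.
Ready: j and h. j is listed earlier → j.
h is the only step now ready → h.
f and k are both available; f is listed earlier → f.
e now also ready, so the ready set is {e, k}; e is listed earlier → e.
k is the only step now ready → k.
l and d are both available; l is listed earlier → l.
Now g and d have their prerequisites met. g is listed earlier, so g next.
i now also ready, so the ready set is {i, d}; i is listed earlier → i.
That leaves d as the only ready step → d.

a → c → b → j → h → f → e → k → l → g → i → d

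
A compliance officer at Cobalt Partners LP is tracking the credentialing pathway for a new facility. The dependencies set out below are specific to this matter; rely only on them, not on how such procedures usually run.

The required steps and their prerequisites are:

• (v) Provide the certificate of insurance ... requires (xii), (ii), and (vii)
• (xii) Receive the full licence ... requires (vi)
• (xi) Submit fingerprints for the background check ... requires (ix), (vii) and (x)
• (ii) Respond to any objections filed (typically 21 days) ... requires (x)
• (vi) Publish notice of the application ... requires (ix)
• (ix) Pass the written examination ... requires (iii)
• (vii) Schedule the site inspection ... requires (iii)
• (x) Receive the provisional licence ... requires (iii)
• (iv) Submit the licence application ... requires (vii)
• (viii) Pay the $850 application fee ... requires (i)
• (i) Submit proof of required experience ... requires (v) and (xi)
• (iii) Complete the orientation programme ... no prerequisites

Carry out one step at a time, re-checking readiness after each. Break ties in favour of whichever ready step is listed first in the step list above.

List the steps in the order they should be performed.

(iii) is the only step with nothing outstanding, so it goes first.
Now (ix), (vii) and (x) have their prerequisites met. (ix) is listed earlier, so (ix) next.
(vi) now also ready, so the ready set is {(vi), (vii), (x)}; (vi) is listed earlier → (vi).
Ready: (xii), (vii) and (x). (xii) is listed earlier → (xii).
(vii) and (x) are both available; (vii) is listed earlier → (vii).
(iv) now also ready, so the ready set is {(x), (iv)}; (x) is listed earlier → (x).
(xi) and (ii) now also ready, so the ready set is {(xi), (ii), (iv)}; (xi) is listed earlier → (xi).
Now (ii) and (iv) have their prerequisites met. (ii) is listed earlier, so (ii) next.
(v) now also ready, so the ready set is {(v), (iv)}; (v) is listed earlier → (v).
(i) now also ready, so the ready set is {(iv), (i)}; (iv) is listed earlier → (iv).
(i) is the only step now ready → (i).
(viii) needed (i), now all done → (viii).

(iii), (ix), (vi), (xii), (vii), (x), (xi), (ii), (v), (iv), (i), (viii)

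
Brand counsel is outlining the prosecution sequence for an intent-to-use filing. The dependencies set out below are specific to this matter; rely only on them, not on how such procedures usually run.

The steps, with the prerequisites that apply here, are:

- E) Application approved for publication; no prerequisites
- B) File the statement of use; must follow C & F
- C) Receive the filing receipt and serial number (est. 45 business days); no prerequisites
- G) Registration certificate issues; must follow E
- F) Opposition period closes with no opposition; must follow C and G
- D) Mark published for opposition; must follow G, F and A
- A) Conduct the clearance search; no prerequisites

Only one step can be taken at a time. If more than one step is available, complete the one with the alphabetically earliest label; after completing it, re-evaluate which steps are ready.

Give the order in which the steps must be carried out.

A → C → E → G → F → B → D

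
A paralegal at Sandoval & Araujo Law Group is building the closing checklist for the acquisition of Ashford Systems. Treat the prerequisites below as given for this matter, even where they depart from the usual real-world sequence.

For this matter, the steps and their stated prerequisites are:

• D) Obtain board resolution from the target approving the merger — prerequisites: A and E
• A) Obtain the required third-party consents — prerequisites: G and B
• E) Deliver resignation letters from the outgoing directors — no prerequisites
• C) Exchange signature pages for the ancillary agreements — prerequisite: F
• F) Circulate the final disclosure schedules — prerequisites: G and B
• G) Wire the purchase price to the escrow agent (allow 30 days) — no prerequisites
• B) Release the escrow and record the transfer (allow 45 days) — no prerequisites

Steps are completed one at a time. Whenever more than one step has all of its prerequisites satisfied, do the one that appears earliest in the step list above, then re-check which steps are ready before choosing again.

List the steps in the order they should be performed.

E, G, B, A, D, F, C

E, G and B have no prerequisites; E is listed earlier, so E is first.
G and B are both available; G is listed earlier → G.
That leaves B as the only ready step → B.
A and F are both available; A is listed earlier → A.
D now also ready, so the ready set is {D, F}; D is listed earlier → D.
Next only F has its prerequisites met → F.
Next only C has its prerequisites met → C.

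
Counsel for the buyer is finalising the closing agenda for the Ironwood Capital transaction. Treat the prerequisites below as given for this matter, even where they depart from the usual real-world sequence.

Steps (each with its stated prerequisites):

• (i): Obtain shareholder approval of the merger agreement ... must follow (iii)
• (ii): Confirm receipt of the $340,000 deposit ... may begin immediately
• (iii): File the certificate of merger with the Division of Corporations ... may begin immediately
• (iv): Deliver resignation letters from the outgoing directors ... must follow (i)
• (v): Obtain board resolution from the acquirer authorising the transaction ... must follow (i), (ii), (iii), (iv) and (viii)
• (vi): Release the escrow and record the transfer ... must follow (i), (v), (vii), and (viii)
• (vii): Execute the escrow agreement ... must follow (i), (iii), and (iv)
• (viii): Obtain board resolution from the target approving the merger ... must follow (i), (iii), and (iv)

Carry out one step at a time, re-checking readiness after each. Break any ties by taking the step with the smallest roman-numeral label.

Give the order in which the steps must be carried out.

(ii) and (iii) have no prerequisites; (ii) has the earlier label, so (ii) is first.
Next only (iii) has its prerequisites met → (iii).
That leaves (i) as the only ready step → (i).
(iv) is the only step now ready → (iv).
Ready: (vii) and (viii). (vii) has the earlier label → (vii).
That leaves (viii) as the only ready step → (viii).
Next only (v) has its prerequisites met → (v).
(vi) needed (i), (v), (vii) and (viii), now all done → (vi).

(ii) (iii) (i) (iv) (vii) (viii) (v) (vi)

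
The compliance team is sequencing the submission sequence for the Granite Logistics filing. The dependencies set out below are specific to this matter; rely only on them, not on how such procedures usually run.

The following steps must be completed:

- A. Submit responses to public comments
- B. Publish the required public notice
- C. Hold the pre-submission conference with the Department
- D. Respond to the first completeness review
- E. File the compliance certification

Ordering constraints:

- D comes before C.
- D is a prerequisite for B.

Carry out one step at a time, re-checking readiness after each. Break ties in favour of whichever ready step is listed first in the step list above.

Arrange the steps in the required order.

A, D and E have no prerequisites; A is listed earlier, so A is first.
Now D and E have their prerequisites met. D is listed earlier, so D next.
Ready: B, C and E. B is listed earlier → B.
C and E are both available; C is listed earlier → C.
Next only E has its prerequisites met → E.

A → D → B → C → E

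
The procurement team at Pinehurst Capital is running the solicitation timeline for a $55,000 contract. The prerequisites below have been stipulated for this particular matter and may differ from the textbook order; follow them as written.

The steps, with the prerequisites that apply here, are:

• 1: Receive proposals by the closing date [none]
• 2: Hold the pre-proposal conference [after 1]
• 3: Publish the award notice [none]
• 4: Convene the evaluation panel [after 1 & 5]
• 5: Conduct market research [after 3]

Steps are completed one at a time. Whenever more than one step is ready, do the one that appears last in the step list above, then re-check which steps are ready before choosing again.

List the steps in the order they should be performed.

3, 5, 1, 4, 2

Nothing is required for 3 and 1. 3 is listed later → 3 first.
5 now also ready, so the ready set is {5, 1}; 5 is listed later → 5.
That leaves 1 as the only ready step → 1.
4 and 2 are both available; 4 is listed later → 4.
2 is the only step now ready → 2.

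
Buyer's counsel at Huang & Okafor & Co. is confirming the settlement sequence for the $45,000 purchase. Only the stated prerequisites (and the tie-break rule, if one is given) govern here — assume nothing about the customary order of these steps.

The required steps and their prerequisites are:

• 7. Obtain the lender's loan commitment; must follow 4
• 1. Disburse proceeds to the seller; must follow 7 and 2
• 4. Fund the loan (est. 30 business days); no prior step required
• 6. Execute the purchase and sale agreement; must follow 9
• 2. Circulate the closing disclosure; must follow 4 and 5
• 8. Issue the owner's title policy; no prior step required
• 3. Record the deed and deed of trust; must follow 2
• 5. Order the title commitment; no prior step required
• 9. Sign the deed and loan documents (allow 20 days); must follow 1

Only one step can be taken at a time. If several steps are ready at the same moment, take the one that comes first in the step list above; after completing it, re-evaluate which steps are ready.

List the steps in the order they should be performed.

4, 8 and 5 have no prerequisites; 4 is listed earlier, so 4 is first.
7 now also ready, so the ready set is {7, 8, 5}; 7 is listed earlier → 7.
8 and 5 are both available; 8 is listed earlier → 8.
Next only 5 has its prerequisites met → 5.
Next only 2 has its prerequisites met → 2.
Ready: 1 and 3. 1 is listed earlier → 1.
Now 3 and 9 have their prerequisites met. 3 is listed earlier, so 3 next.
9 needed 1, now all done → 9.
That leaves 6 as the only ready step → 6.

4, 7, 8, 5, 2, 1, 3, 9, 6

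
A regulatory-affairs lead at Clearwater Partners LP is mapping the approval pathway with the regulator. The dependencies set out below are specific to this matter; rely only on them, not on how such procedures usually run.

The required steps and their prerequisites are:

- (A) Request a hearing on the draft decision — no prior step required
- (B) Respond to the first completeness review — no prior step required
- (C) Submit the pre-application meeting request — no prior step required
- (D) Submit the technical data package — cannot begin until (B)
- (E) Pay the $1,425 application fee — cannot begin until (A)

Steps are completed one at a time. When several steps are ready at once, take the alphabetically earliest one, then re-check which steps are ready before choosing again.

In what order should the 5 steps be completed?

Nothing is required for (A), (B) and (C). (A) has the earlier label → (A) first.
Now (B), (C) and (E) have their prerequisites met. (B) has the earlier label, so (B) next.
(D) now also ready, so the ready set is {(C), (D), (E)}; (C) has the earlier label → (C).
Now (D) and (E) have their prerequisites met. (D) has the earlier label, so (D) next.
(E) is the only step now ready → (E).

(A) (B) (C) (D) (E)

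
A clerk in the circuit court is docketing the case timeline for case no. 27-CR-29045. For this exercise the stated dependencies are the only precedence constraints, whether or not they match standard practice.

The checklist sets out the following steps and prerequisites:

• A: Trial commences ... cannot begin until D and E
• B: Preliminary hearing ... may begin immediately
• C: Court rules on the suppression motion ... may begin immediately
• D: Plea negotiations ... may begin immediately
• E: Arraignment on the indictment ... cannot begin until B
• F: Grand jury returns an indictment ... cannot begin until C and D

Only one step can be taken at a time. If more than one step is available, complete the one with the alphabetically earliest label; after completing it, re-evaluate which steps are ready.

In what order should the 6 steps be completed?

B, C and D have no prerequisites; B has the earlier label, so B is first.
Now C, D and E have their prerequisites met. C has the earlier label, so C next.
Now D and E have their prerequisites met. D has the earlier label, so D next.
Now E and F have their prerequisites met. E has the earlier label, so E next.
Ready: A and F. A has the earlier label → A.
F is the only step now ready → F.

B → C → D → E → A → F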